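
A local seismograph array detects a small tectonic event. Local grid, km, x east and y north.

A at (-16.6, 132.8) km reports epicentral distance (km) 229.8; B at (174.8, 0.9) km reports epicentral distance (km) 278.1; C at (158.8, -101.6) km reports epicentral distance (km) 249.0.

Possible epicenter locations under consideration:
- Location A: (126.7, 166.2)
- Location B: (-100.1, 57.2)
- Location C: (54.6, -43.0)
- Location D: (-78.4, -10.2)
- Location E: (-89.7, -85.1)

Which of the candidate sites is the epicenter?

For each candidate, compare |candidate − station| to the reported distance:
Location A: residuals A 82.7, B 105.9, C 20.7 → max 105.9 km
Location B: residuals A 117.2, B 2.5, C 54.7 → max 117.2 km
Location C: residuals A 40.1, B 150.1, C 129.5 → max 150.1 km
Location D: residuals A 74.0, B 24.7, C 5.2 → max 74.0 km
Location E: residuals A 0.0, B 0.0, C 0.0 → max 0.0 km
Only Location E has all residuals ≈ 0.

Location E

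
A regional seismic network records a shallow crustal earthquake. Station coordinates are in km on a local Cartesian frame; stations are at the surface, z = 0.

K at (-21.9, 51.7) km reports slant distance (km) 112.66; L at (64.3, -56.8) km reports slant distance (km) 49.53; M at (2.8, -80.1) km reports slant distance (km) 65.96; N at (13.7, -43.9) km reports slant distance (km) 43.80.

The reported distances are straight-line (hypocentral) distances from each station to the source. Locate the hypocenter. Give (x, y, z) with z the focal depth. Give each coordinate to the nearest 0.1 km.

Each station gives a sphere (x−x_i)² + (y−y_i)² + z² = d_i² (stations at z=0).
Subtracting the K sphere from L and M: z² cancels, leaving linear equations in x and y:
172.4 x − 217.0 y = 14447.28
49.4 x − 263.6 y = 11612.90
Solving: x ≈ 37.100, y ≈ -37.102 km (keep extra digits for the depth step; rounded: 37.1, -37.1).
Then from the K sphere: z² = 112.66² − (x + 21.9)² − (y − 51.7)² with x = 37.100, y = -37.102, so z ≈ 36.407 ≈ 36.4 km.
Check against N (with the unrounded solution): distance 43.81 ≈ 43.80 km. ✓

x ≈ 37.1 km, y ≈ -37.1 km, depth ≈ 36.4 km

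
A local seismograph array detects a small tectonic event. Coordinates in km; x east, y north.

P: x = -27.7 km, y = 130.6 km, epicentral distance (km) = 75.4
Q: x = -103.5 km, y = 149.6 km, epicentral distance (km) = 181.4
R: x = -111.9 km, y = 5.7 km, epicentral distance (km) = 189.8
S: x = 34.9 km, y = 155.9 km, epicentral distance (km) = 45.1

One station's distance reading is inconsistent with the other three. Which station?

Solve using three stations at a time. Using P, R, S (subtract circle equations pairwise → linear system) gives (x, y) ≈ (45.4, 111.9).
Distances from that point to each station vs reported:
  P: calculated 75.5 vs reported 75.4 → residual 0.1 km
  Q: calculated 153.6 vs reported 181.4 → residual 27.8 km
  R: calculated 189.8 vs reported 189.8 → residual 0.0 km
  S: calculated 45.2 vs reported 45.1 → residual 0.1 km
P, R, S are mutually consistent (residuals ≈ 0); Q is off by 27.8 km.

Q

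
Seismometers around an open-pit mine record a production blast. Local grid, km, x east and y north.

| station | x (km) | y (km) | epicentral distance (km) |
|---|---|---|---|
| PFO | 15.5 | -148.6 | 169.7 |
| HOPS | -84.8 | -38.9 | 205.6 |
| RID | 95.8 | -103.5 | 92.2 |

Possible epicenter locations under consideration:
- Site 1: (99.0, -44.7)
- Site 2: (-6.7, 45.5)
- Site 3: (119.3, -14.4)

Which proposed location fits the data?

For each candidate, compare |candidate − station| to the reported distance:
Site 1: residuals PFO 36.4, HOPS 21.7, RID 33.3 → max 36.4 km
Site 2: residuals PFO 25.7, HOPS 90.6, RID 88.7 → max 90.6 km
Site 3: residuals PFO 0.0, HOPS 0.0, RID 0.1 → max 0.1 km
Only Site 3 has all residuals ≈ 0.

Site 3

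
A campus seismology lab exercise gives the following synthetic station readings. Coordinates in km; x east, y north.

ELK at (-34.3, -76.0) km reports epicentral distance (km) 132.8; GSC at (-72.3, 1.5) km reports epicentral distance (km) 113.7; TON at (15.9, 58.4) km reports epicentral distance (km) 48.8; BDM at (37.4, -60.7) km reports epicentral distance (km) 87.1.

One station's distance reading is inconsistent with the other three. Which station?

GSC

Solve using three stations at a time. Using ELK, TON, BDM (subtract circle equations pairwise → linear system) gives (x, y) ≈ (51.7, 25.2).
Distances from that point to each station vs reported:
  ELK: calculated 132.8 vs reported 132.8 → residual 0.0 km
  GSC: calculated 126.2 vs reported 113.7 → residual 12.5 km
  TON: calculated 48.8 vs reported 48.8 → residual 0.0 km
  BDM: calculated 87.1 vs reported 87.1 → residual 0.0 km
ELK, TON, BDM are mutually consistent (residuals ≈ 0); GSC is off by 12.5 km.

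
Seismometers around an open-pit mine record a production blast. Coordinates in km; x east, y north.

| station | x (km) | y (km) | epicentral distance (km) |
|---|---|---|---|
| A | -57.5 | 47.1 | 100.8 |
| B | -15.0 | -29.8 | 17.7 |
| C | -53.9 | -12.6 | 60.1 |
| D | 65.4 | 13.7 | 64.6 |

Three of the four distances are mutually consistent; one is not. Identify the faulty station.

Solve using three stations at a time. Using A, B, C (subtract circle equations pairwise → linear system) gives (x, y) ≈ (2.2, -34.1).
Distances from that point to each station vs reported:
  A: calculated 100.8 vs reported 100.8 → residual 0.0 km
  B: calculated 17.8 vs reported 17.7 → residual 0.1 km
  C: calculated 60.1 vs reported 60.1 → residual 0.0 km
  D: calculated 79.2 vs reported 64.6 → residual 14.6 km
A, B, C are mutually consistent (residuals ≈ 0); D is off by 14.6 km.

D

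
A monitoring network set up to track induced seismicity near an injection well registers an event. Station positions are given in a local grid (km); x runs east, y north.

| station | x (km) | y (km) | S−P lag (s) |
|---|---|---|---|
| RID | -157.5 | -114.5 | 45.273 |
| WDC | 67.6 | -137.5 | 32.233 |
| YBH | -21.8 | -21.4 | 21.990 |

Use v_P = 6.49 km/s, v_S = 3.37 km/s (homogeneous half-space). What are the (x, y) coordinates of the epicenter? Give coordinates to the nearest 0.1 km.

Distance from S−P lag: d = Δt · v_P v_S / (v_P − v_S) = Δt · (6.49·3.37)/(6.49−3.37) ≈ 7.0100·Δt.
So d_RID = 317.37, d_WDC = 225.95, d_YBH = 154.15 km.
Circle about each station: (x + 157.5)² + (y + 114.5)² = 317.37²; (x − 67.6)² + (y + 137.5)² = 225.95²; (x + 21.8)² + (y + 21.4)² = 154.15².
Subtracting pairs of circle equations eliminates x²+y² and gives linear equations (the radical axes):
450.2 x − 46.0 y = 35229.82
271.4 x + 186.2 y = 39978.19
Solving the 2×2 system: x ≈ 87.2, y ≈ 87.6 km.
Check against RID (with the unrounded x, y): √((x + 157.5)²+(y + 114.5)²) = 317.37 ≈ 317.37 km. ✓

x ≈ 87.2 km, y ≈ 87.6 km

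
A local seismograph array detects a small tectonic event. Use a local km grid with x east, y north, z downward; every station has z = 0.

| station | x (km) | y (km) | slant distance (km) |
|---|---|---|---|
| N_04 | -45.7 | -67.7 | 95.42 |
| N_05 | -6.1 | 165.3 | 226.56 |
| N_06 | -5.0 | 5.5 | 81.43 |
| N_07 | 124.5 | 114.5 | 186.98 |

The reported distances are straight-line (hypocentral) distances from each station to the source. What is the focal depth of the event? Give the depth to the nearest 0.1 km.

Each station gives a sphere (x−x_i)² + (y−y_i)² + z² = d_i² (stations at z=0).
Subtracting the N_04 sphere from N_05 and N_06: z² cancels, leaving linear equations in x and y:
79.2 x + 466.0 y = -21534.94
81.4 x + 146.4 y = -4142.40
Solving: x ≈ 46.411, y ≈ -54.100 km (keep extra digits for the depth step; rounded: 46.4, -54.1).
Then from the N_04 sphere: z² = 95.42² − (x + 45.7)² − (y + 67.7)² with x = 46.411, y = -54.100, so z ≈ 20.871 ≈ 20.9 km.
Check against N_07 (with the unrounded solution): distance 186.97 ≈ 186.98 km. ✓

z ≈ 20.9 km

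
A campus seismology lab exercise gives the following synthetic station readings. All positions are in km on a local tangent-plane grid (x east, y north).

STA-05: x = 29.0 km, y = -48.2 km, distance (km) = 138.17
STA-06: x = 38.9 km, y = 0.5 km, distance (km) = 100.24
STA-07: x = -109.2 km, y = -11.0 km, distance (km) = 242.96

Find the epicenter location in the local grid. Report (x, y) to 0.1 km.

125.9 km east, 50.3 km north

Circle about each station: (x − 29.0)² + (y + 48.2)² = 138.17²; (x − 38.9)² + (y − 0.5)² = 100.24²; (x + 109.2)² + (y + 11.0)² = 242.96².
Subtracting the STA-05 equation from the STA-06 and STA-07 equations removes the quadratic terms:
19.8 x + 97.4 y = 7392.11
-276.4 x + 74.4 y = -31057.21
Solving the 2×2 system: x ≈ 125.9, y ≈ 50.3 km.
Check against STA-05 (with the unrounded x, y): √((x − 29.0)²+(y + 48.2)²) = 138.18 ≈ 138.17 km. ✓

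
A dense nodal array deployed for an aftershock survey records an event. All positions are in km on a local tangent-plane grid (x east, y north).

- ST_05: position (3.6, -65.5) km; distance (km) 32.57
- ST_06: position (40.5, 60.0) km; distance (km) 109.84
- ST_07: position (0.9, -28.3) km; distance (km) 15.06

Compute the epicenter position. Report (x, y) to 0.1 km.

Circle about each station: (x − 3.6)² + (y + 65.5)² = 32.57²; (x − 40.5)² + (y − 60.0)² = 109.84²; (x − 0.9)² + (y + 28.3)² = 15.06².
Subtracting the ST_05 equation from the ST_06 and ST_07 equations removes the quadratic terms:
73.8 x + 251.0 y = -10066.98
-5.4 x + 74.4 y = -2667.51
Solving the 2×2 system: x ≈ -11.6, y ≈ -36.7 km.
Check against ST_05 (with the unrounded x, y): √((x − 3.6)²+(y + 65.5)²) = 32.57 ≈ 32.57 km. ✓

-11.6 km east, -36.7 km north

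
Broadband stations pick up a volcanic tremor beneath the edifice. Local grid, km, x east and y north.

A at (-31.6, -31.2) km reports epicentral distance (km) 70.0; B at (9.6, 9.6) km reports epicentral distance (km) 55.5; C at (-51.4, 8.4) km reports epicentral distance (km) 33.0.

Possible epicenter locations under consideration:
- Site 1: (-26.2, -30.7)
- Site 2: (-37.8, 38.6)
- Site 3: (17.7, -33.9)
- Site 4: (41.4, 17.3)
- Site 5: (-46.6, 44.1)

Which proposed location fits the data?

For each candidate, compare |candidate − station| to the reported distance:
Site 1: residuals A 64.6, B 1.6, C 13.5 → max 64.6 km
Site 2: residuals A 0.1, B 0.1, C 0.1 → max 0.1 km
Site 3: residuals A 20.6, B 11.3, C 48.0 → max 48.0 km
Site 4: residuals A 17.6, B 22.8, C 60.2 → max 60.2 km
Site 5: residuals A 6.8, B 10.4, C 3.0 → max 10.4 km
Only Site 2 has all residuals ≈ 0.

Site 2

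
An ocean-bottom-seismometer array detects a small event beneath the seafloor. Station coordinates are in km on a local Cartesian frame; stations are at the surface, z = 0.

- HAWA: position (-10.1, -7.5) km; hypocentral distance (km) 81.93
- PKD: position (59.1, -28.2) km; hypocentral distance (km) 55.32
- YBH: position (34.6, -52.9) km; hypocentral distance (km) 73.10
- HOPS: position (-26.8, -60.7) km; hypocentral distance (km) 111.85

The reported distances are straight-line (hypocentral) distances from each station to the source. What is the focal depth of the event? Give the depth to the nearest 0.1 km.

Each station gives a sphere (x−x_i)² + (y−y_i)² + z² = d_i² (stations at z=0).
Subtracting the HAWA sphere from PKD and YBH: z² cancels, leaving linear equations in x and y:
138.4 x − 41.4 y = 7782.01
89.4 x − 90.8 y = 5206.22
Solving: x ≈ 55.391, y ≈ -2.801 km (keep extra digits for the depth step; rounded: 55.4, -2.8).
Then from the HAWA sphere: z² = 81.93² − (x + 10.1)² − (y + 7.5)² with x = 55.391, y = -2.801, so z ≈ 49.004 ≈ 49.0 km.

depth ≈ 49.0 km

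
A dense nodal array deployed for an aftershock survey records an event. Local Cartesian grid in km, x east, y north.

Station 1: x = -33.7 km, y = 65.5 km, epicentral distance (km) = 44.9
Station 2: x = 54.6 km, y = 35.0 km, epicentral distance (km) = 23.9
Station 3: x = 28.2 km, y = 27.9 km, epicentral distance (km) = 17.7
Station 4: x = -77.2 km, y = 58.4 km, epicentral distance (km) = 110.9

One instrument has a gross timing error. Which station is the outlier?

Station 1

Solve using three stations at a time. Using Station 2, Station 3, Station 4 (subtract circle equations pairwise → linear system) gives (x, y) ≈ (32.9, 45.0).
Distances from that point to each station vs reported:
  Station 1: calculated 69.7 vs reported 44.9 → residual 24.8 km
  Station 2: calculated 23.9 vs reported 23.9 → residual 0.0 km
  Station 3: calculated 17.7 vs reported 17.7 → residual 0.0 km
  Station 4: calculated 110.9 vs reported 110.9 → residual 0.0 km
Station 2, Station 3, Station 4 are mutually consistent (residuals ≈ 0); Station 1 is off by 24.8 km.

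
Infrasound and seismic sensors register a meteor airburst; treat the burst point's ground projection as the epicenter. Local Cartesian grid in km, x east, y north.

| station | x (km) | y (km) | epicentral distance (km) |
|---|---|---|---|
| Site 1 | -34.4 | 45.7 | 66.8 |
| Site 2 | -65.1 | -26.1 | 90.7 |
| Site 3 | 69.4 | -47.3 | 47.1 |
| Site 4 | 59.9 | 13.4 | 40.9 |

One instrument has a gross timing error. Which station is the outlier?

Site 3

Solve using three stations at a time. Using Site 1, Site 2, Site 4 (subtract circle equations pairwise → linear system) gives (x, y) ≈ (19.6, 6.4).
Distances from that point to each station vs reported:
  Site 1: calculated 66.8 vs reported 66.8 → residual 0.0 km
  Site 2: calculated 90.7 vs reported 90.7 → residual 0.0 km
  Site 3: calculated 73.2 vs reported 47.1 → residual 26.1 km
  Site 4: calculated 40.9 vs reported 40.9 → residual 0.0 km
Site 1, Site 2, Site 4 are mutually consistent (residuals ≈ 0); Site 3 is off by 26.1 km.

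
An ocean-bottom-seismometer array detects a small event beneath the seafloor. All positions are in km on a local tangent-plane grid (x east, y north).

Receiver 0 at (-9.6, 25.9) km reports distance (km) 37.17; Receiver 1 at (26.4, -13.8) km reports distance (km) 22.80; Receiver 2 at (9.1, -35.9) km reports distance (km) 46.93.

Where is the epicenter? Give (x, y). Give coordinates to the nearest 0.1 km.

x ≈ 23.4 km, y ≈ 8.8 km

Circle about each station: (x + 9.6)² + (y − 25.9)² = 37.17²; (x − 26.4)² + (y + 13.8)² = 22.80²; (x − 9.1)² + (y + 35.9)² = 46.93².
Subtracting the Receiver 0 equation from the Receiver 1 and Receiver 2 equations removes the quadratic terms:
72.0 x − 79.4 y = 986.20
37.4 x − 123.6 y = -212.17
Solving the 2×2 system: x ≈ 23.4, y ≈ 8.8 km.
Check against Receiver 0 (with the unrounded x, y): √((x + 9.6)²+(y − 25.9)²) = 37.17 ≈ 37.17 km. ✓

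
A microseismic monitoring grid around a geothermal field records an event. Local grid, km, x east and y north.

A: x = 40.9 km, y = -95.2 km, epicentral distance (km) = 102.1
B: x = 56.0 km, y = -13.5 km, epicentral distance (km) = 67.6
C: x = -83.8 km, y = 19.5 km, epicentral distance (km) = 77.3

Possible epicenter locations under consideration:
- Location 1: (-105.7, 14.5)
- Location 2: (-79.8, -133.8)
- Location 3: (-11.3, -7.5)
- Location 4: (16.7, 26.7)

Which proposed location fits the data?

Location 3

For each candidate, compare |candidate − station| to the reported distance:
Location 1: residuals A 81.0, B 96.5, C 54.8 → max 96.5 km
Location 2: residuals A 24.6, B 113.8, C 76.1 → max 113.8 km
Location 3: residuals A 0.0, B 0.0, C 0.1 → max 0.1 km
Location 4: residuals A 22.2, B 11.4, C 23.5 → max 23.5 km
Only Location 3 has all residuals ≈ 0.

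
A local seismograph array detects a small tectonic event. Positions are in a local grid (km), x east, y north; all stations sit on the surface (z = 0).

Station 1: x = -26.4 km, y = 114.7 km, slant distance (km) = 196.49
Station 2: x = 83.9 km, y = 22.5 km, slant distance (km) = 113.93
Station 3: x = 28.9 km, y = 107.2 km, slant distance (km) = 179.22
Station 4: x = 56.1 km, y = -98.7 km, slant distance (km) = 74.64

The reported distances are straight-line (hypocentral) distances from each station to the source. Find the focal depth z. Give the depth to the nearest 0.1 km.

Each station gives a sphere (x−x_i)² + (y−y_i)² + z² = d_i² (stations at z=0).
Subtracting the Station 1 sphere from Station 2 and Station 3: z² cancels, leaving linear equations in x and y:
220.6 x − 184.4 y = 19320.69
110.6 x − 15.0 y = 4962.51
Solving: x ≈ 36.597, y ≈ -60.995 km (keep extra digits for the depth step; rounded: 36.6, -61.0).
Then from the Station 1 sphere: z² = 196.49² − (x + 26.4)² − (y − 114.7)² with x = 36.597, y = -60.995, so z ≈ 61.408 ≈ 61.4 km.

z ≈ 61.4 km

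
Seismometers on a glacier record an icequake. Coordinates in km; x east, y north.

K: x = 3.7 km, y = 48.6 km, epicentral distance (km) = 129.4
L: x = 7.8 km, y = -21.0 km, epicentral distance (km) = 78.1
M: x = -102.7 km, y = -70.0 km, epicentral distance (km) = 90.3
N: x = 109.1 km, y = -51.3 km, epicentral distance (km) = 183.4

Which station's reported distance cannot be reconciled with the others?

Solve using three stations at a time. Using L, M, N (subtract circle equations pairwise → linear system) gives (x, y) ≈ (-63.3, 11.2).
Distances from that point to each station vs reported:
  K: calculated 76.7 vs reported 129.4 → residual 52.7 km
  L: calculated 78.1 vs reported 78.1 → residual 0.0 km
  M: calculated 90.3 vs reported 90.3 → residual 0.0 km
  N: calculated 183.4 vs reported 183.4 → residual 0.0 km
L, M, N are mutually consistent (residuals ≈ 0); K is off by 52.7 km.

K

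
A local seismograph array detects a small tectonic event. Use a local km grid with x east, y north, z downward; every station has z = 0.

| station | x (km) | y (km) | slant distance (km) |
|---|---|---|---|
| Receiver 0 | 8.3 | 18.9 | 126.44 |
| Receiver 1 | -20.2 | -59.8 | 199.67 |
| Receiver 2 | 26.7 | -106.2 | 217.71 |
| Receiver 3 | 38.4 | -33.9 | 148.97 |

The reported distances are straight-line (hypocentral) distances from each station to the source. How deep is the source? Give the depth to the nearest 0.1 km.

48.8 km

Each station gives a sphere (x−x_i)² + (y−y_i)² + z² = d_i² (stations at z=0).
Subtracting the Receiver 0 sphere from Receiver 1 and Receiver 2: z² cancels, leaving linear equations in x and y:
-57.0 x − 157.4 y = -20323.06
36.8 x − 250.2 y = -19845.34
Solving: x ≈ 97.796, y ≈ 93.702 km (keep extra digits for the depth step; rounded: 97.8, 93.7).
Then from the Receiver 0 sphere: z² = 126.44² − (x − 8.3)² − (y − 18.9)² with x = 97.796, y = 93.702, so z ≈ 48.808 ≈ 48.8 km.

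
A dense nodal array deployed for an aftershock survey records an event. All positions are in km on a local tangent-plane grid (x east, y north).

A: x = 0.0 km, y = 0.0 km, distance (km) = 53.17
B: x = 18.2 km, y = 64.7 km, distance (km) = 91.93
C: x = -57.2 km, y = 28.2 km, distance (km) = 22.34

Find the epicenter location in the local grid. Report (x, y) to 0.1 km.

(-52.8, 6.3)

Circle about each station: x² + y² = 53.17²; (x − 18.2)² + (y − 64.7)² = 91.93²; (x + 57.2)² + (y − 28.2)² = 22.34².
Subtracting pairs of circle equations eliminates x²+y² and gives linear equations (the radical axes):
36.4 x + 129.4 y = -1106.75
-114.4 x + 56.4 y = 6395.05
Solving the 2×2 system: x ≈ -52.8, y ≈ 6.3 km.
Check against A (with the unrounded x, y): √(x²+y²) = 53.17 ≈ 53.17 km. ✓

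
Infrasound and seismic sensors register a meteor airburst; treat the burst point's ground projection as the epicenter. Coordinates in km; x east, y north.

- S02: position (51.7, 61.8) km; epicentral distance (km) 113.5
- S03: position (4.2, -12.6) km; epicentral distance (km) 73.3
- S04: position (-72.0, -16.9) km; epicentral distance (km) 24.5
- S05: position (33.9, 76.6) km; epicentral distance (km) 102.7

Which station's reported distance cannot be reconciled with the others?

S04

Solve using three stations at a time. Using S02, S03, S05 (subtract circle equations pairwise → linear system) gives (x, y) ≈ (-56.8, 28.3).
Distances from that point to each station vs reported:
  S02: calculated 113.6 vs reported 113.5 → residual 0.1 km
  S03: calculated 73.4 vs reported 73.3 → residual 0.1 km
  S04: calculated 47.6 vs reported 24.5 → residual 23.1 km
  S05: calculated 102.8 vs reported 102.7 → residual 0.1 km
S02, S03, S05 are mutually consistent (residuals ≈ 0); S04 is off by 23.1 km.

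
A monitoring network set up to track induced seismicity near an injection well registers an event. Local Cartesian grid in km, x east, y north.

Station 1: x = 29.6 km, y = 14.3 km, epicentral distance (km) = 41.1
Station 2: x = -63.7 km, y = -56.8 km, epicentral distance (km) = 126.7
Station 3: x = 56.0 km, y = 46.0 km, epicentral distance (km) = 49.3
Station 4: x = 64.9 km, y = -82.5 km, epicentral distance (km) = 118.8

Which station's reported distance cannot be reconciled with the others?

Station 4

Solve using three stations at a time. Using Station 1, Station 2, Station 3 (subtract circle equations pairwise → linear system) gives (x, y) ≈ (6.9, 48.4).
Distances from that point to each station vs reported:
  Station 1: calculated 41.0 vs reported 41.1 → residual 0.1 km
  Station 2: calculated 126.7 vs reported 126.7 → residual 0.0 km
  Station 3: calculated 49.2 vs reported 49.3 → residual 0.1 km
  Station 4: calculated 143.2 vs reported 118.8 → residual 24.4 km
Station 1, Station 2, Station 3 are mutually consistent (residuals ≈ 0); Station 4 is off by 24.4 km.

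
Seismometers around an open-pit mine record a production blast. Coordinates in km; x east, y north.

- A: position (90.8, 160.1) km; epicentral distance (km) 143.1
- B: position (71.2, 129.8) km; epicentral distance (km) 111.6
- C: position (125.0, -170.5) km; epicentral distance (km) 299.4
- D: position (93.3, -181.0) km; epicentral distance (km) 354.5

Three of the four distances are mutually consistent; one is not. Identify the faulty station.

D

Solve using three stations at a time. Using A, B, C (subtract circle equations pairwise → linear system) gives (x, y) ≈ (-31.0, 85.0).
Distances from that point to each station vs reported:
  A: calculated 143.1 vs reported 143.1 → residual 0.0 km
  B: calculated 111.6 vs reported 111.6 → residual 0.0 km
  C: calculated 299.4 vs reported 299.4 → residual 0.0 km
  D: calculated 293.7 vs reported 354.5 → residual 60.8 km
A, B, C are mutually consistent (residuals ≈ 0); D is off by 60.8 km.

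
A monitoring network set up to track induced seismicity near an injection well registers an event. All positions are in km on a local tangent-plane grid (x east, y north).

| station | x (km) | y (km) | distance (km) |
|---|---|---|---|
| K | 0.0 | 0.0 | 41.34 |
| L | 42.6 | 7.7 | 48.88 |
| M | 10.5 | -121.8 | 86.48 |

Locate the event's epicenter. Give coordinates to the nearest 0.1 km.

x ≈ 20.5 km, y ≈ -35.9 km

Circle about each station: x² + y² = 41.34²; (x − 42.6)² + (y − 7.7)² = 48.88²; (x − 10.5)² + (y + 121.8)² = 86.48².
Subtracting the K equation from the L and M equations removes the quadratic terms:
85.2 x + 15.4 y = 1193.79
21.0 x − 243.6 y = 9175.70
Solving the 2×2 system: x ≈ 20.5, y ≈ -35.9 km.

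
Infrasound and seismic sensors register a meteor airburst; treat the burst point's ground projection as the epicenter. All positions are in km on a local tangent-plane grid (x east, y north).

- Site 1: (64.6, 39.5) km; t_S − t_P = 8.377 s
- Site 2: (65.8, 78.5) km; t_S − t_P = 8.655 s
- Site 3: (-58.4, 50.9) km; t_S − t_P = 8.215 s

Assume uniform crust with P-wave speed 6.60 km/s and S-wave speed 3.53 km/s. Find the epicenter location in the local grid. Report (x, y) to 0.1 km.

Distance from S−P lag: d = Δt · v_P v_S / (v_P − v_S) = Δt · (6.60·3.53)/(6.60−3.53) ≈ 7.5889·Δt.
So d_Site 1 = 63.57, d_Site 2 = 65.68, d_Site 3 = 62.34 km.
Circle about each station: (x − 64.6)² + (y − 39.5)² = 63.57²; (x − 65.8)² + (y − 78.5)² = 65.68²; (x + 58.4)² + (y − 50.9)² = 62.34².
Subtracting the Site 1 equation from the Site 2 and Site 3 equations removes the quadratic terms:
2.4 x + 78.0 y = 4485.76
-246.0 x + 22.8 y = 422.83
Solving the 2×2 system: x ≈ 3.6, y ≈ 57.4 km.

(3.6, 57.4)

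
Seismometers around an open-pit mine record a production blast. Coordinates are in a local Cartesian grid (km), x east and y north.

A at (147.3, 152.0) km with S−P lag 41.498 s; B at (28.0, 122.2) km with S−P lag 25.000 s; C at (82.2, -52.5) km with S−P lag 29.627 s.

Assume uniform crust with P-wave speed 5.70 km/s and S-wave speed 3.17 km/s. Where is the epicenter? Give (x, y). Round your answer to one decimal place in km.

(-117.2, 18.3)

Distance from S−P lag: d = Δt · v_P v_S / (v_P − v_S) = Δt · (5.70·3.17)/(5.70−3.17) ≈ 7.1419·Δt.
So d_A = 296.37, d_B = 178.55, d_C = 211.59 km.
Circle about each station: (x − 147.3)² + (y − 152.0)² = 296.37²; (x − 28.0)² + (y − 122.2)² = 178.55²; (x − 82.2)² + (y + 52.5)² = 211.59².
Subtracting the A equation from the B and C equations removes the quadratic terms:
-238.6 x − 59.6 y = 26870.62
-130.2 x − 409.0 y = 7776.65
Solving the 2×2 system: x ≈ -117.2, y ≈ 18.3 km.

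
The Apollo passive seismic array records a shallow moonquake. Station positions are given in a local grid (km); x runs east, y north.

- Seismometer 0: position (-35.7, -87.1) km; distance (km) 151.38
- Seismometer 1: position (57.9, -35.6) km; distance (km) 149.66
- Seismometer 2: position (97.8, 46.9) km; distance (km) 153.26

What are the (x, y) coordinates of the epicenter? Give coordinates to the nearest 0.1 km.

-54.6 km east, 63.1 km north

Circle about each station: (x + 35.7)² + (y + 87.1)² = 151.38²; (x − 57.9)² + (y + 35.6)² = 149.66²; (x − 97.8)² + (y − 46.9)² = 153.26².
Subtracting the Seismometer 0 equation from the Seismometer 1 and Seismometer 2 equations removes the quadratic terms:
187.2 x + 103.0 y = -3723.34
267.0 x + 268.0 y = 2330.83
Solving the 2×2 system: x ≈ -54.6, y ≈ 63.1 km.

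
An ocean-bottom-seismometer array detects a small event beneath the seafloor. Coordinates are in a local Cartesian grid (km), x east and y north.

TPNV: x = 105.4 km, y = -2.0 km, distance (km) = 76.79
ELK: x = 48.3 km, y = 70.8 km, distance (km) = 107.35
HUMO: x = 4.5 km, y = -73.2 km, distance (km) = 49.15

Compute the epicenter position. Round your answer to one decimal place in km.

36.5 km east, -35.9 km north

Circle about each station: (x − 105.4)² + (y + 2.0)² = 76.79²; (x − 48.3)² + (y − 70.8)² = 107.35²; (x − 4.5)² + (y + 73.2)² = 49.15².
Subtracting the TPNV equation from the ELK and HUMO equations removes the quadratic terms:
-114.2 x + 145.6 y = -9394.95
-201.8 x − 142.4 y = -2253.69
Solving the 2×2 system: x ≈ 36.5, y ≈ -35.9 km.
Check against TPNV (with the unrounded x, y): √((x − 105.4)²+(y + 2.0)²) = 76.79 ≈ 76.79 km. ✓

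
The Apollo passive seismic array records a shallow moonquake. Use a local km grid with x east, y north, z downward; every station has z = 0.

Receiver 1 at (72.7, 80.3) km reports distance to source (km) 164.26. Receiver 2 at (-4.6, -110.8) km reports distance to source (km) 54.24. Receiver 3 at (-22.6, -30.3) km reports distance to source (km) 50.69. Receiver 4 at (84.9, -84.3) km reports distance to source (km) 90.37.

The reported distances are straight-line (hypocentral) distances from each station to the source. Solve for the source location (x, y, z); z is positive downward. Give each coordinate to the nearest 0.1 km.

x ≈ 1.3 km, y ≈ -64.9 km, depth ≈ 28.3 km

Each station gives a sphere (x−x_i)² + (y−y_i)² + z² = d_i² (stations at z=0).
Subtracting the Receiver 1 sphere from Receiver 2 and Receiver 3: z² cancels, leaving linear equations in x and y:
-154.6 x − 382.2 y = 24603.79
-190.6 x − 221.2 y = 14107.34
Solving: x ≈ 1.307, y ≈ -64.903 km (keep extra digits for the depth step; rounded: 1.3, -64.9).
Then from the Receiver 1 sphere: z² = 164.26² − (x − 72.7)² − (y − 80.3)² with x = 1.307, y = -64.903, so z ≈ 28.293 ≈ 28.3 km.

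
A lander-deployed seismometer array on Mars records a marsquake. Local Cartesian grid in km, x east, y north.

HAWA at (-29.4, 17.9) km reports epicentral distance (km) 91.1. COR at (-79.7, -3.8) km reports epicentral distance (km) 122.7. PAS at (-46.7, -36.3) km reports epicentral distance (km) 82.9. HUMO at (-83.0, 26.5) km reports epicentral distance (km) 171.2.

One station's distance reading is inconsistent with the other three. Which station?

Solve using three stations at a time. Using HAWA, COR, PAS (subtract circle equations pairwise → linear system) gives (x, y) ≈ (35.4, -45.8).
Distances from that point to each station vs reported:
  HAWA: calculated 90.9 vs reported 91.1 → residual 0.2 km
  COR: calculated 122.5 vs reported 122.7 → residual 0.2 km
  PAS: calculated 82.7 vs reported 82.9 → residual 0.2 km
  HUMO: calculated 138.7 vs reported 171.2 → residual 32.5 km
HAWA, COR, PAS are mutually consistent (residuals ≈ 0); HUMO is off by 32.5 km.

HUMO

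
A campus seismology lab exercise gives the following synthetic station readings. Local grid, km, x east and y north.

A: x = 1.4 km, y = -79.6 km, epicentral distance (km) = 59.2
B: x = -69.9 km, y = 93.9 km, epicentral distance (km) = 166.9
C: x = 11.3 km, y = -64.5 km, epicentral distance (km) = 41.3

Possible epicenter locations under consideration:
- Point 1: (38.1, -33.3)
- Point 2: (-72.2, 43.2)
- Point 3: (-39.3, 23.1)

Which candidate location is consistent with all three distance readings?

For each candidate, compare |candidate − station| to the reported distance:
Point 1: residuals A 0.1, B 0.0, C 0.2 → max 0.2 km
Point 2: residuals A 84.0, B 116.1, C 95.0 → max 116.1 km
Point 3: residuals A 51.3, B 89.8, C 59.9 → max 89.8 km
Only Point 1 has all residuals ≈ 0.

Point 1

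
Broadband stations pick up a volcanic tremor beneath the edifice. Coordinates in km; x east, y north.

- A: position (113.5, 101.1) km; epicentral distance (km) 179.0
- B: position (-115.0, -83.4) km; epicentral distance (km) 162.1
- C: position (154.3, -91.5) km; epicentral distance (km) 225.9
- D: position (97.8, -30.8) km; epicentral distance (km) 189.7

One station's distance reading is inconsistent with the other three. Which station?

C

Solve using three stations at a time. Using A, B, D (subtract circle equations pairwise → linear system) gives (x, y) ≈ (-62.9, 70.2).
Distances from that point to each station vs reported:
  A: calculated 179.1 vs reported 179.0 → residual 0.1 km
  B: calculated 162.2 vs reported 162.1 → residual 0.1 km
  C: calculated 270.7 vs reported 225.9 → residual 44.8 km
  D: calculated 189.8 vs reported 189.7 → residual 0.1 km
A, B, D are mutually consistent (residuals ≈ 0); C is off by 44.8 km.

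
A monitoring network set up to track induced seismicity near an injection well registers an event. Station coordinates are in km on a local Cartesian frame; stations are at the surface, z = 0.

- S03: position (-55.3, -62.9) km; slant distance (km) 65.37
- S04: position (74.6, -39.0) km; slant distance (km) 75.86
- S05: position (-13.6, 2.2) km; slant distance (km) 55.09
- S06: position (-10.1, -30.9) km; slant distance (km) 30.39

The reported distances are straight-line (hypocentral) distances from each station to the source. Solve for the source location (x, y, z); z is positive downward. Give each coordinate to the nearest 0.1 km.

x ≈ 2.8 km, y ≈ -44.7 km, depth ≈ 23.8 km

Each station gives a sphere (x−x_i)² + (y−y_i)² + z² = d_i² (stations at z=0).
Subtracting the S03 sphere from S04 and S05: z² cancels, leaving linear equations in x and y:
259.8 x + 47.8 y = -1409.84
83.4 x + 130.2 y = -5586.37
Solving: x ≈ 2.797, y ≈ -44.698 km (keep extra digits for the depth step; rounded: 2.8, -44.7).
Then from the S03 sphere: z² = 65.37² − (x + 55.3)² − (y + 62.9)² with x = 2.797, y = -44.698, so z ≈ 23.805 ≈ 23.8 km.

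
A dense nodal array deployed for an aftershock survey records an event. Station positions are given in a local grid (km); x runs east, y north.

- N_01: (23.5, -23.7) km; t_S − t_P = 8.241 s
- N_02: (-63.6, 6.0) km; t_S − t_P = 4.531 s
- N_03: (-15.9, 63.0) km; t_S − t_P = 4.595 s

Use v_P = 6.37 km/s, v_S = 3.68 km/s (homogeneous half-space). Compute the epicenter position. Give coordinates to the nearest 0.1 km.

Distance from S−P lag: d = Δt · v_P v_S / (v_P − v_S) = Δt · (6.37·3.68)/(6.37−3.68) ≈ 8.7143·Δt.
So d_N_01 = 71.81, d_N_02 = 39.48, d_N_03 = 40.04 km.
Circle about each station: (x − 23.5)² + (y + 23.7)² = 71.81²; (x + 63.6)² + (y − 6.0)² = 39.48²; (x + 15.9)² + (y − 63.0)² = 40.04².
Subtracting the N_01 equation from the N_02 and N_03 equations removes the quadratic terms:
-174.2 x + 59.4 y = 6565.03
-78.8 x + 173.4 y = 6661.34
Solving the 2×2 system: x ≈ -29.1, y ≈ 25.2 km.
Check against N_01 (with the unrounded x, y): √((x − 23.5)²+(y + 23.7)²) = 71.81 ≈ 71.81 km. ✓

(-29.1, 25.2)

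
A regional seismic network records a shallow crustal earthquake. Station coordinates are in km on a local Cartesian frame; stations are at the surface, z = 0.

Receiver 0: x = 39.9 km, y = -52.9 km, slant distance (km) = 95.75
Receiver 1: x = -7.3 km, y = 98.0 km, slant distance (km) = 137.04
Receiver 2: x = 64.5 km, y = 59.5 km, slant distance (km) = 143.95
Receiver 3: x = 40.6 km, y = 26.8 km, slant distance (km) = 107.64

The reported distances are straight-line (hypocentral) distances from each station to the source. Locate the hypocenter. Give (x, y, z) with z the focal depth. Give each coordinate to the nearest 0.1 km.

x ≈ -41.9 km, y ≈ -27.5 km, depth ≈ 42.8 km

Each station gives a sphere (x−x_i)² + (y−y_i)² + z² = d_i² (stations at z=0).
Subtracting the Receiver 0 sphere from Receiver 1 and Receiver 2: z² cancels, leaving linear equations in x and y:
-94.4 x + 301.8 y = -4345.03
49.2 x + 224.8 y = -8243.46
Solving: x ≈ -41.894, y ≈ -27.501 km (keep extra digits for the depth step; rounded: -41.9, -27.5).
Then from the Receiver 0 sphere: z² = 95.75² − (x − 39.9)² − (y + 52.9)² with x = -41.894, y = -27.501, so z ≈ 42.810 ≈ 42.8 km.
Check against Receiver 3 (with the unrounded solution): distance 107.64 ≈ 107.64 km. ✓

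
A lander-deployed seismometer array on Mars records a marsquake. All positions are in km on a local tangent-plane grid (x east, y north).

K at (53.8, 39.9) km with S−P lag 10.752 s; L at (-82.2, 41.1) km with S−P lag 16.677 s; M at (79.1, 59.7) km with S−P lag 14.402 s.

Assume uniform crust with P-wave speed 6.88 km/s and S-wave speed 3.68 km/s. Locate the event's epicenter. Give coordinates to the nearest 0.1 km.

Distance from S−P lag: d = Δt · v_P v_S / (v_P − v_S) = Δt · (6.88·3.68)/(6.88−3.68) ≈ 7.9120·Δt.
So d_K = 85.07, d_L = 131.95, d_M = 113.95 km.
Circle about each station: (x − 53.8)² + (y − 39.9)² = 85.07²; (x + 82.2)² + (y − 41.1)² = 131.95²; (x − 79.1)² + (y − 59.7)² = 113.95².
Subtracting the K equation from the L and M equations removes the quadratic terms:
-272.0 x + 2.4 y = -6214.30
50.6 x + 39.6 y = -413.25
Solving the 2×2 system: x ≈ 22.5, y ≈ -39.2 km.

22.5 km east, -39.2 km north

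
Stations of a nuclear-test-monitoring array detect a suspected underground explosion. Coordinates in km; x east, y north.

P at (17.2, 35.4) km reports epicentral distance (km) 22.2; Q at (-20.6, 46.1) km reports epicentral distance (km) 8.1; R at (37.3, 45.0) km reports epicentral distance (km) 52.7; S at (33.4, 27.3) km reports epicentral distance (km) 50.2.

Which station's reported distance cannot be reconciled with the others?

P

Solve using three stations at a time. Using Q, R, S (subtract circle equations pairwise → linear system) gives (x, y) ≈ (-15.2, 40.0).
Distances from that point to each station vs reported:
  P: calculated 32.7 vs reported 22.2 → residual 10.5 km
  Q: calculated 8.2 vs reported 8.1 → residual 0.1 km
  R: calculated 52.7 vs reported 52.7 → residual 0.0 km
  S: calculated 50.2 vs reported 50.2 → residual 0.0 km
Q, R, S are mutually consistent (residuals ≈ 0); P is off by 10.5 km.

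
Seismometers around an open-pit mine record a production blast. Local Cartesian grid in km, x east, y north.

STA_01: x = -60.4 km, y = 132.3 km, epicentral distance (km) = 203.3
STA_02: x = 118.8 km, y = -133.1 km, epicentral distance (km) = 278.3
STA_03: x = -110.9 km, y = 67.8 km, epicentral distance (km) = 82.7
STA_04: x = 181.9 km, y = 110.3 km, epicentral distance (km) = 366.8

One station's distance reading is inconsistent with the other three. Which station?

STA_03

Solve using three stations at a time. Using STA_01, STA_02, STA_04 (subtract circle equations pairwise → linear system) gives (x, y) ≈ (-147.3, -51.5).
Distances from that point to each station vs reported:
  STA_01: calculated 203.3 vs reported 203.3 → residual 0.0 km
  STA_02: calculated 278.3 vs reported 278.3 → residual 0.0 km
  STA_03: calculated 124.7 vs reported 82.7 → residual 42.0 km
  STA_04: calculated 366.8 vs reported 366.8 → residual 0.0 km
STA_01, STA_02, STA_04 are mutually consistent (residuals ≈ 0); STA_03 is off by 42.0 km.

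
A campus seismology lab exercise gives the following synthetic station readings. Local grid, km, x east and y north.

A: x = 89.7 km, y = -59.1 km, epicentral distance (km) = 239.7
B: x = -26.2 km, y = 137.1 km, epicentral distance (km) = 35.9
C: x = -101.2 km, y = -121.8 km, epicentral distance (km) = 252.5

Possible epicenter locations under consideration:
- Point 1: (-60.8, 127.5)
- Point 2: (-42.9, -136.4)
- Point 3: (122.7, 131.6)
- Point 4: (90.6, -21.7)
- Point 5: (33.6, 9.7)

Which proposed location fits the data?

Point 1

For each candidate, compare |candidate − station| to the reported distance:
Point 1: residuals A 0.0, B 0.0, C 0.1 → max 0.1 km
Point 2: residuals A 86.2, B 238.1, C 192.4 → max 238.1 km
Point 3: residuals A 46.2, B 113.1, C 85.6 → max 113.1 km
Point 4: residuals A 202.3, B 161.2, C 36.2 → max 202.3 km
Point 5: residuals A 150.9, B 104.8, C 64.2 → max 150.9 km
Only Point 1 has all residuals ≈ 0.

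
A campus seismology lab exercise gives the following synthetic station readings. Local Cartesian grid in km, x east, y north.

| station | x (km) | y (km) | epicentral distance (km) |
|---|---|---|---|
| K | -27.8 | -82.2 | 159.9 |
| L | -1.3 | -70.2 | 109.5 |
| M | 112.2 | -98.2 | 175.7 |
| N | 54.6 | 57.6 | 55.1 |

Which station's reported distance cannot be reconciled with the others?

K

Solve using three stations at a time. Using L, M, N (subtract circle equations pairwise → linear system) gives (x, y) ≈ (2.7, 39.2).
Distances from that point to each station vs reported:
  K: calculated 125.2 vs reported 159.9 → residual 34.7 km
  L: calculated 109.5 vs reported 109.5 → residual 0.0 km
  M: calculated 175.7 vs reported 175.7 → residual 0.0 km
  N: calculated 55.0 vs reported 55.1 → residual 0.1 km
L, M, N are mutually consistent (residuals ≈ 0); K is off by 34.7 km.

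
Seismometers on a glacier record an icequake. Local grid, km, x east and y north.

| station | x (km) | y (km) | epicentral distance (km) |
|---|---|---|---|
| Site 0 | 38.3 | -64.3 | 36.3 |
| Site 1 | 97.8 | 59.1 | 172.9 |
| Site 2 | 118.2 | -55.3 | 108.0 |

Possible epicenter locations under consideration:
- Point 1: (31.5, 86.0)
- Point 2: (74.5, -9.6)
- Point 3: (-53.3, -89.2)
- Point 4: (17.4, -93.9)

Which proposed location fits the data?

Point 4

For each candidate, compare |candidate − station| to the reported distance:
Point 1: residuals Site 0 114.2, Site 1 101.4, Site 2 57.8 → max 114.2 km
Point 2: residuals Site 0 29.3, Site 1 100.4, Site 2 44.8 → max 100.4 km
Point 3: residuals Site 0 58.6, Site 1 38.8, Site 2 66.8 → max 66.8 km
Point 4: residuals Site 0 0.1, Site 1 0.1, Site 2 0.1 → max 0.1 km
Only Point 4 has all residuals ≈ 0.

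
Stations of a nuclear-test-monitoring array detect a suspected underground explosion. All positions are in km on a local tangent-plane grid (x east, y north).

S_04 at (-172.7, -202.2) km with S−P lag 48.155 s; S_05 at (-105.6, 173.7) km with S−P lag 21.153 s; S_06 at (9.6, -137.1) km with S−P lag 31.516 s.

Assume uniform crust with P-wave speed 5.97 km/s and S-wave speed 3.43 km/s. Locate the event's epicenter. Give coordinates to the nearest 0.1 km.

x ≈ 53.8 km, y ≈ 113.1 km

Distance from S−P lag: d = Δt · v_P v_S / (v_P − v_S) = Δt · (5.97·3.43)/(5.97−3.43) ≈ 8.0619·Δt.
So d_S_04 = 388.22, d_S_05 = 170.53, d_S_06 = 254.08 km.
Circle about each station: (x + 172.7)² + (y + 202.2)² = 388.22²; (x + 105.6)² + (y − 173.7)² = 170.53²; (x − 9.6)² + (y + 137.1)² = 254.08².
Subtracting the S_04 equation from the S_05 and S_06 equations removes the quadratic terms:
134.2 x + 751.8 y = 92247.21
364.6 x + 130.2 y = 34336.56
Solving the 2×2 system: x ≈ 53.8, y ≈ 113.1 km.
Check against S_04 (with the unrounded x, y): √((x + 172.7)²+(y + 202.2)²) = 388.22 ≈ 388.22 km. ✓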